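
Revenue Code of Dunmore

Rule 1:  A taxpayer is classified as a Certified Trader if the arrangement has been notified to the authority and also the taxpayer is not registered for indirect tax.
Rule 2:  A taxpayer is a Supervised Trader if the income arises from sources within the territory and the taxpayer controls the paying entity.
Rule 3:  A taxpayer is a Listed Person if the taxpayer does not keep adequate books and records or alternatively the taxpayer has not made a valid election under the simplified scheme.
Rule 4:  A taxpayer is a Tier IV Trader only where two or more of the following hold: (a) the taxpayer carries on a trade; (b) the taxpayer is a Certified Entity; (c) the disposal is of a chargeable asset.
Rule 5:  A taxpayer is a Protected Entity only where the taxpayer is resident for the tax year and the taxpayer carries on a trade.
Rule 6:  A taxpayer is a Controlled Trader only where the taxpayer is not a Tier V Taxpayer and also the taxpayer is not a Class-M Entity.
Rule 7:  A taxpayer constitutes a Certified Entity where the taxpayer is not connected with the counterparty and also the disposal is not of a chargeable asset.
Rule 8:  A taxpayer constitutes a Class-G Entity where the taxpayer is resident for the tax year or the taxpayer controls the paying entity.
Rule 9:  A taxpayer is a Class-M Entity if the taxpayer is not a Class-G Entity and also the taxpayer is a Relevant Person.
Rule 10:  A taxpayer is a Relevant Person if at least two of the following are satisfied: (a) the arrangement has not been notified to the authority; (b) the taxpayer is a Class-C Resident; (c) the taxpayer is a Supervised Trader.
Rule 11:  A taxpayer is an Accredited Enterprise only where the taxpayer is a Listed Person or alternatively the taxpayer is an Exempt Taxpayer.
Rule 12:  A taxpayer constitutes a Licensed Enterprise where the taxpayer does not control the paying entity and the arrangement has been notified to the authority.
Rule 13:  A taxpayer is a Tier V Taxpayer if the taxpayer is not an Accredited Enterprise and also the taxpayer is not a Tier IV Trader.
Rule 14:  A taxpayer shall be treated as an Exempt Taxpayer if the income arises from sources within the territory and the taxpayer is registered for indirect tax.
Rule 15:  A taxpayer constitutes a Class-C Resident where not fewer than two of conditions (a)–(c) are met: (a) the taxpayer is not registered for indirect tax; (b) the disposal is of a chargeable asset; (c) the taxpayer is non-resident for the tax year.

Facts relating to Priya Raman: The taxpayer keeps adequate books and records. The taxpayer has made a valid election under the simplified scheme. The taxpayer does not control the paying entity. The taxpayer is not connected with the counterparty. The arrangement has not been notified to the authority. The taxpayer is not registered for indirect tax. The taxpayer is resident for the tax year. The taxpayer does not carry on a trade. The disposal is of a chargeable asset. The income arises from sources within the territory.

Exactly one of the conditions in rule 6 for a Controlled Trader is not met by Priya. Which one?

Tier V Taxpayer

rule 3 — Listed Person: [the taxpayer does not keep adequate books and records? no] OR [the taxpayer has not made a valid election under the simplified scheme? no] → not satisfied.
rule 14 — Exempt Taxpayer: [the income arises from sources within the territory? yes] AND [the taxpayer is registered for indirect tax? no] → not satisfied.
rule 11 — Accredited Enterprise: [Listed Person (rule 3)? no] OR [Exempt Taxpayer (rule 14)? no] → not satisfied.
rule 7 — Certified Entity: [the taxpayer is not connected with the counterparty? yes] AND [the disposal is not of a chargeable asset? no] → not satisfied.
rule 4 — Tier IV Trader: the taxpayer carries on a trade? no; Certified Entity (rule 7)? no; the disposal is of a chargeable asset? yes — 1 of 3 hold (need ≥2) → not satisfied.
rule 13 — Tier V Taxpayer: [not an Accredited Enterprise (rule 11)? yes] AND [not a Tier IV Trader (rule 4)? yes] → satisfied.
rule 8 — Class-G Entity: [the taxpayer is resident for the tax year? yes] OR [the taxpayer controls the paying entity? no] → satisfied.
rule 15 — Class-C Resident: the taxpayer is not registered for indirect tax? yes; the disposal is of a chargeable asset? yes; the taxpayer is non-resident for the tax year? no — 2 of 3 hold (need ≥2) → satisfied.
rule 2 — Supervised Trader: [the income arises from sources within the territory? yes] AND [the taxpayer controls the paying entity? no] → not satisfied.
rule 10 — Relevant Person: the arrangement has not been notified to the authority? yes; Class-C Resident (rule 15)? yes; Supervised Trader (rule 2)? no — 2 of 3 hold (need ≥2) → satisfied.
rule 9 — Class-M Entity: [not a Class-G Entity (rule 8)? no] AND [Relevant Person (rule 10)? yes] → not satisfied.
rule 6 — Controlled Trader: [not a Tier V Taxpayer (rule 13)? no] AND [not a Class-M Entity (rule 9)? yes] → not satisfied.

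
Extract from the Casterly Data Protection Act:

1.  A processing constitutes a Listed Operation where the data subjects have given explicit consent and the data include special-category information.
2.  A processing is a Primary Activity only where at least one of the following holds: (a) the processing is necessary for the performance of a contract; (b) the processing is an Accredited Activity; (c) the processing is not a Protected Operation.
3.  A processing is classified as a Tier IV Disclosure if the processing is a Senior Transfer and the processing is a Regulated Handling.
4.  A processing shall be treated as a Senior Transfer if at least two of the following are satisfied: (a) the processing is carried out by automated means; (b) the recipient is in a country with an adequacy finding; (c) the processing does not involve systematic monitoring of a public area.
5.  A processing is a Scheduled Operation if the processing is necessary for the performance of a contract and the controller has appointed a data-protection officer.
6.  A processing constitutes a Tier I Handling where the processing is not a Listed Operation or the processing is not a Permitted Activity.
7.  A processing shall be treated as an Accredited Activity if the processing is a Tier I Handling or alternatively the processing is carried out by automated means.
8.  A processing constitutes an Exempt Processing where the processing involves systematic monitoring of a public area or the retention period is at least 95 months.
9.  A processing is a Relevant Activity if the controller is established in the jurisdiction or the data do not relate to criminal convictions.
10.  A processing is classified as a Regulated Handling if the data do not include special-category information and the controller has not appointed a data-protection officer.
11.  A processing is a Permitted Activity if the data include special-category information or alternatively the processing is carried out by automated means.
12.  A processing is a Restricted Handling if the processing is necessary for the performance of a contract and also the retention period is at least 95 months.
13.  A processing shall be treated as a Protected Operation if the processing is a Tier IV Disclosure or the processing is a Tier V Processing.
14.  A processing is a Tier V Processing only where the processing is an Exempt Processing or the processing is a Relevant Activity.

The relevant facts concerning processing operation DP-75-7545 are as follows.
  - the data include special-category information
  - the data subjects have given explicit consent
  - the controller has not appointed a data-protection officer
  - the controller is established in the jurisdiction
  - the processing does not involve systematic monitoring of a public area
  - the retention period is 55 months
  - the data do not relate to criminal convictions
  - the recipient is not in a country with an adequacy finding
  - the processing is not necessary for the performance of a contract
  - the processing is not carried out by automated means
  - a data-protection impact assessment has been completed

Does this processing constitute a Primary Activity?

No

paragraph 1 — Listed Operation: [the data subjects have given explicit consent? yes] AND [the data include special-category information? yes] → satisfied.
paragraph 11 — Permitted Activity: [the data include special-category information? yes] OR [the processing is carried out by automated means? no] → satisfied.
paragraph 6 — Tier I Handling: [not a Listed Operation (paragraph 1)? no] OR [not a Permitted Activity (paragraph 11)? no] → not satisfied.
paragraph 7 — Accredited Activity: [Tier I Handling (paragraph 6)? no] OR [the processing is carried out by automated means? no] → not satisfied.
paragraph 4 — Senior Transfer: the processing is carried out by automated means? no; the recipient is in a country with an adequacy finding? no; the processing does not involve systematic monitoring of a public area? yes — 1 of 3 hold (need ≥2) → not satisfied.
paragraph 10 — Regulated Handling: [the data do not include special-category information? no] AND [the controller has not appointed a data-protection officer? yes] → not satisfied.
paragraph 3 — Tier IV Disclosure: [Senior Transfer (paragraph 4)? no] AND [Regulated Handling (paragraph 10)? no] → not satisfied.
paragraph 8 — Exempt Processing: [the processing involves systematic monitoring of a public area? no] OR [retention period: 55 months ≥ 95 months? no] → not satisfied.
paragraph 9 — Relevant Activity: [the controller is established in the jurisdiction? yes] OR [the data do not relate to criminal convictions? yes] → satisfied.
paragraph 14 — Tier V Processing: [Exempt Processing (paragraph 8)? no] OR [Relevant Activity (paragraph 9)? yes] → satisfied.
paragraph 13 — Protected Operation: [Tier IV Disclosure (paragraph 3)? no] OR [Tier V Processing (paragraph 14)? yes] → satisfied.
paragraph 2 — Primary Activity: [the processing is necessary for the performance of a contract? no] OR [Accredited Activity (paragraph 7)? no] OR [not a Protected Operation (paragraph 13)? no] → not satisfied.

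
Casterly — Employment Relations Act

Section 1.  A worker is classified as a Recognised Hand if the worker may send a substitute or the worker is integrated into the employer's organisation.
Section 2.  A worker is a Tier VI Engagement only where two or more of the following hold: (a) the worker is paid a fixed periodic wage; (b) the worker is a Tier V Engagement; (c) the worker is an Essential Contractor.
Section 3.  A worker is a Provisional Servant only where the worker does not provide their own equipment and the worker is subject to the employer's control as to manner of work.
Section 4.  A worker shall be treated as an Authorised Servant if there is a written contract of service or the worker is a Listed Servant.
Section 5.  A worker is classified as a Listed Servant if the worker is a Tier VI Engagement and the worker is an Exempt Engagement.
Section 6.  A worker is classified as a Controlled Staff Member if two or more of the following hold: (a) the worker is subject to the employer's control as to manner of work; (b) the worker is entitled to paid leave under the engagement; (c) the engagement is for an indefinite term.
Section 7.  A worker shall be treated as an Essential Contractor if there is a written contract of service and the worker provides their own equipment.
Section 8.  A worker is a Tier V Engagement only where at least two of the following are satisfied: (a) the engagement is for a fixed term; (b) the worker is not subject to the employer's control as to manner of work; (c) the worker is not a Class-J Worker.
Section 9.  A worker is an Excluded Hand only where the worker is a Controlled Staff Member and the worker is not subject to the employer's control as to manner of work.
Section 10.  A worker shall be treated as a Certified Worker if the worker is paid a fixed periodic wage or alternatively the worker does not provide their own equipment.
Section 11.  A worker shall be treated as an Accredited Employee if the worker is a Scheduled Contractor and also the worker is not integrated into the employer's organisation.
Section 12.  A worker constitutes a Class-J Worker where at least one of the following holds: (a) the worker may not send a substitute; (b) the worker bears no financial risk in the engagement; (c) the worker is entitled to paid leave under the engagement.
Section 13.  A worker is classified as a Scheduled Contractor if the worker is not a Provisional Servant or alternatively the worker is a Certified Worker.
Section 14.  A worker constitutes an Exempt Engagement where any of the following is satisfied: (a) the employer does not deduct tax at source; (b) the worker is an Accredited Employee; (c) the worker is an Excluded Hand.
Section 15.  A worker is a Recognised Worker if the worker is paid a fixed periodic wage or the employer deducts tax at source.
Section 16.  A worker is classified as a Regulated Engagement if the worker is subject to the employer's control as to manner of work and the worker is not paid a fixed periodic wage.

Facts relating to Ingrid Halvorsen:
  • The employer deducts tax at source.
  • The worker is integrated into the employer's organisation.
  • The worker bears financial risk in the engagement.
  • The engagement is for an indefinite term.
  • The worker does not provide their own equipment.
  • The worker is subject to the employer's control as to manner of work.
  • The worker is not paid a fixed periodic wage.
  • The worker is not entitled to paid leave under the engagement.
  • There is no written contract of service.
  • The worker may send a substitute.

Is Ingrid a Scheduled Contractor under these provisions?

section 3 — Provisional Servant: [the worker does not provide their own equipment? yes] AND [the worker is subject to the employer's control as to manner of work? yes] → satisfied.
section 10 — Certified Worker: [the worker is paid a fixed periodic wage? no] OR [the worker does not provide their own equipment? yes] → satisfied.
section 13 — Scheduled Contractor: [not a Provisional Servant (section 3)? no] OR [Certified Worker (section 10)? yes] → satisfied.

Yes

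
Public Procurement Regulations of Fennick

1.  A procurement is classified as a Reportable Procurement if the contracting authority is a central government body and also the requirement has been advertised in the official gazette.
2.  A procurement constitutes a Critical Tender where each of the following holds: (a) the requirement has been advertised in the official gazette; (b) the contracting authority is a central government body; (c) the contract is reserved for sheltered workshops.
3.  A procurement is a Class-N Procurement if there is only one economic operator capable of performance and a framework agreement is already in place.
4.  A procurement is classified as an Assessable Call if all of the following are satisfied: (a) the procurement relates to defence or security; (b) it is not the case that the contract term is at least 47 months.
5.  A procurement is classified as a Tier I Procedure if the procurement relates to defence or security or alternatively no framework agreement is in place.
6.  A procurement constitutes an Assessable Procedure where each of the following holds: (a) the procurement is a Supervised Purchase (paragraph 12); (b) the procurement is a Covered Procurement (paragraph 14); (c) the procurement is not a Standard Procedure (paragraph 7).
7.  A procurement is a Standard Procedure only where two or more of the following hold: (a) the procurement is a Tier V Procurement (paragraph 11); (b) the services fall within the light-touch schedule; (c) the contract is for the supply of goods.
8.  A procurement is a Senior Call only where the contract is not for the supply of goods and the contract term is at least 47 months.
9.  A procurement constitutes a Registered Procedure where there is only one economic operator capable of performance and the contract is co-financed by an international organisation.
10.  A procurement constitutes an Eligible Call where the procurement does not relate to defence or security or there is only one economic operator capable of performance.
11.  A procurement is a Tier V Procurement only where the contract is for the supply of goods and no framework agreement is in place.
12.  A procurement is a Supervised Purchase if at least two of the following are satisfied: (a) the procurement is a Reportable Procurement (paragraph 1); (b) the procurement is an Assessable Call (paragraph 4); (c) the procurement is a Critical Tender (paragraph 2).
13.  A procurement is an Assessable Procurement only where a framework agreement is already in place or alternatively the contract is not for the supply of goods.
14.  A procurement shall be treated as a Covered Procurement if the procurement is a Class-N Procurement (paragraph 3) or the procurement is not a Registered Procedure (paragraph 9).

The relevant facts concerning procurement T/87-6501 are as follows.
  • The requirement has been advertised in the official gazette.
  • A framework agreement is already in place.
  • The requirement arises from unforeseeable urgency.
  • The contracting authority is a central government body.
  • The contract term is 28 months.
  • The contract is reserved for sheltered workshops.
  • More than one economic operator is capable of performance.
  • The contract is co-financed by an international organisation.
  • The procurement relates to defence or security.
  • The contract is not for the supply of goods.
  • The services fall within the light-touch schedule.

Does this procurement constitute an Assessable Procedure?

Yes

paragraph 1 — Reportable Procurement: [the contracting authority is a central government body? yes] AND [the requirement has been advertised in the official gazette? yes] → satisfied.
paragraph 4 — Assessable Call: [the procurement relates to defence or security? yes] AND [contract term: 28 months ≥ 47 months? no, so negated condition yes] → satisfied.
paragraph 2 — Critical Tender: [the requirement has been advertised in the official gazette? yes] AND [the contracting authority is a central government body? yes] AND [the contract is reserved for sheltered workshops? yes] → satisfied.
paragraph 12 — Supervised Purchase: Reportable Procurement (paragraph 1)? yes; Assessable Call (paragraph 4)? yes; Critical Tender (paragraph 2)? yes — 3 of 3 hold (need ≥2) → satisfied.
paragraph 3 — Class-N Procurement: [there is only one economic operator capable of performance? no] AND [a framework agreement is already in place? yes] → not satisfied.
paragraph 9 — Registered Procedure: [there is only one economic operator capable of performance? no] AND [the contract is co-financed by an international organisation? yes] → not satisfied.
paragraph 14 — Covered Procurement: [Class-N Procurement (paragraph 3)? no] OR [not a Registered Procedure (paragraph 9)? yes] → satisfied.
paragraph 11 — Tier V Procurement: [the contract is for the supply of goods? no] AND [no framework agreement is in place? no] → not satisfied.
paragraph 7 — Standard Procedure: Tier V Procurement (paragraph 11)? no; the services fall within the light-touch schedule? yes; the contract is for the supply of goods? no — 1 of 3 hold (need ≥2) → not satisfied.
paragraph 6 — Assessable Procedure: [Supervised Purchase (paragraph 12)? yes] AND [Covered Procurement (paragraph 14)? yes] AND [not a Standard Procedure (paragraph 7)? yes] → satisfied.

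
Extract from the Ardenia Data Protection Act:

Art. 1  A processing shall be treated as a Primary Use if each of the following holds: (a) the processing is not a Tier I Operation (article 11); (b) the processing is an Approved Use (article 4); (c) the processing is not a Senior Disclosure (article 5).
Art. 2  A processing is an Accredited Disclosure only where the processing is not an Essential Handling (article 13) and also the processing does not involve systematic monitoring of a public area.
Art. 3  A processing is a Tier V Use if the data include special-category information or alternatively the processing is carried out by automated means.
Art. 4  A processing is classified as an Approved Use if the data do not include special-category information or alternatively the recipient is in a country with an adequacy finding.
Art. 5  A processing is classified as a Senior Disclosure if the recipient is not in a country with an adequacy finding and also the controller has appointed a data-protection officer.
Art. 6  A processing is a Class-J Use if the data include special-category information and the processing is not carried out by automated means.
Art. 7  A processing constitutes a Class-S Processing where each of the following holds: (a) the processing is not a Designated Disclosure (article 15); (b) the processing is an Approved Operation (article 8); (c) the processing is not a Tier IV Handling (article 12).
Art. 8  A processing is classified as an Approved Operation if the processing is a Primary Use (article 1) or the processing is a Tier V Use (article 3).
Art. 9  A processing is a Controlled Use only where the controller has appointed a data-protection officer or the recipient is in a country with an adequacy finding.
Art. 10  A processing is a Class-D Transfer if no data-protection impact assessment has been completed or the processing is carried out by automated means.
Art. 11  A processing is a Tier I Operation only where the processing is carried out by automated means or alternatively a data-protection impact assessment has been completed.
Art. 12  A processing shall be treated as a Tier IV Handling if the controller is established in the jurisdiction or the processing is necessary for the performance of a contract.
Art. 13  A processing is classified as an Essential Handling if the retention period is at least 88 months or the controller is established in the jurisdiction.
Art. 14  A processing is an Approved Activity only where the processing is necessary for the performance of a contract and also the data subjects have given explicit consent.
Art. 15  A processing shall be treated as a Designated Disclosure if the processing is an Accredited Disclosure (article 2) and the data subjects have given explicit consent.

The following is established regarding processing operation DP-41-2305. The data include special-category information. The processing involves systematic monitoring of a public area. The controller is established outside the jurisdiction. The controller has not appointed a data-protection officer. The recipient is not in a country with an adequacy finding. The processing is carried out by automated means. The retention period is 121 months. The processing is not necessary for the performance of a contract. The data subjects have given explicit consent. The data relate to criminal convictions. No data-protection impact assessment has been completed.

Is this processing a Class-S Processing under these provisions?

Yes

article 13 — Essential Handling: [retention period: 121 months ≥ 88 months? yes] OR [the controller is established in the jurisdiction? no] → satisfied.
article 2 — Accredited Disclosure: [not an Essential Handling (article 13)? no] AND [the processing does not involve systematic monitoring of a public area? no] → not satisfied.
article 15 — Designated Disclosure: [Accredited Disclosure (article 2)? no] AND [the data subjects have given explicit consent? yes] → not satisfied.
article 11 — Tier I Operation: [the processing is carried out by automated means? yes] OR [a data-protection impact assessment has been completed? no] → satisfied.
article 4 — Approved Use: [the data do not include special-category information? no] OR [the recipient is in a country with an adequacy finding? no] → not satisfied.
article 5 — Senior Disclosure: [the recipient is not in a country with an adequacy finding? yes] AND [the controller has appointed a data-protection officer? no] → not satisfied.
article 1 — Primary Use: [not a Tier I Operation (article 11)? no] AND [Approved Use (article 4)? no] AND [not a Senior Disclosure (article 5)? yes] → not satisfied.
article 3 — Tier V Use: [the data include special-category information? yes] OR [the processing is carried out by automated means? yes] → satisfied.
article 8 — Approved Operation: [Primary Use (article 1)? no] OR [Tier V Use (article 3)? yes] → satisfied.
article 12 — Tier IV Handling: [the controller is established in the jurisdiction? no] OR [the processing is necessary for the performance of a contract? no] → not satisfied.
article 7 — Class-S Processing: [not a Designated Disclosure (article 15)? yes] AND [Approved Operation (article 8)? yes] AND [not a Tier IV Handling (article 12)? yes] → satisfied.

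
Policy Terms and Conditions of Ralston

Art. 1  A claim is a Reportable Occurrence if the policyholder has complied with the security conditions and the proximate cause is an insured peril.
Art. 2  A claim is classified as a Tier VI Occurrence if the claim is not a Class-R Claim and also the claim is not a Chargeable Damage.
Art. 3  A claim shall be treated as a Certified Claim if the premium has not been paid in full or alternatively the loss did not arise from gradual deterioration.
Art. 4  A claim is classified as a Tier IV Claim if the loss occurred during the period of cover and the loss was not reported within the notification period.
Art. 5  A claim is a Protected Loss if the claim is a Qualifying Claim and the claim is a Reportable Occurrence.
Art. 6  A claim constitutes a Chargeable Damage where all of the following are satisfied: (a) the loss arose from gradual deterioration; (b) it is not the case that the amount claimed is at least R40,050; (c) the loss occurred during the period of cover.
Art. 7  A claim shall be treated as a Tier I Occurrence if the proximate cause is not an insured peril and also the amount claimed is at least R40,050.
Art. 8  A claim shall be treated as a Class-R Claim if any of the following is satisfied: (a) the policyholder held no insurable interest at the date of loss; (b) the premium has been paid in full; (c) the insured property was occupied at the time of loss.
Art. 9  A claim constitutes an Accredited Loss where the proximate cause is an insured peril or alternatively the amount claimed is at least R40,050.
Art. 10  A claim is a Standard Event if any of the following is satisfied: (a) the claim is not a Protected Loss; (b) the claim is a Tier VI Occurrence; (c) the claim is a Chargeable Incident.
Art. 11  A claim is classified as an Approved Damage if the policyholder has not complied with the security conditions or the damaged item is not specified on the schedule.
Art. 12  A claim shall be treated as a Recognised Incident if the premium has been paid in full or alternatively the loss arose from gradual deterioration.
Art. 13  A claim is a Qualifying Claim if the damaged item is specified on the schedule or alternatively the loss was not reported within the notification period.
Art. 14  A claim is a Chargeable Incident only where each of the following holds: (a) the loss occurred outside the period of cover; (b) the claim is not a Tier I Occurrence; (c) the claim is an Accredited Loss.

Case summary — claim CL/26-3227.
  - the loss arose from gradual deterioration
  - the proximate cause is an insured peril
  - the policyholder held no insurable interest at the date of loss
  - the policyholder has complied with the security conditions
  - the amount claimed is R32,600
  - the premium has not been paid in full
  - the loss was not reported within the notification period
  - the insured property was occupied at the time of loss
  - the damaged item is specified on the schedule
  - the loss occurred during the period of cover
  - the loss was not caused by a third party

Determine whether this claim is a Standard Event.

article 13 — Qualifying Claim: [the damaged item is specified on the schedule? yes] OR [the loss was not reported within the notification period? yes] → satisfied.
article 1 — Reportable Occurrence: [the policyholder has complied with the security conditions? yes] AND [the proximate cause is an insured peril? yes] → satisfied.
article 5 — Protected Loss: [Qualifying Claim (article 13)? yes] AND [Reportable Occurrence (article 1)? yes] → satisfied.
article 8 — Class-R Claim: [the policyholder held no insurable interest at the date of loss? yes] OR [the premium has been paid in full? no] OR [the insured property was occupied at the time of loss? yes] → satisfied.
article 6 — Chargeable Damage: [the loss arose from gradual deterioration? yes] AND [amount claimed: R32,600 ≥ R40,050? no, so negated condition yes] AND [the loss occurred during the period of cover? yes] → satisfied.
article 2 — Tier VI Occurrence: [not a Class-R Claim (article 8)? no] AND [not a Chargeable Damage (article 6)? no] → not satisfied.
article 7 — Tier I Occurrence: [the proximate cause is not an insured peril? no] AND [amount claimed: R32,600 ≥ R40,050? no] → not satisfied.
article 9 — Accredited Loss: [the proximate cause is an insured peril? yes] OR [amount claimed: R32,600 ≥ R40,050? no] → satisfied.
article 14 — Chargeable Incident: [the loss occurred outside the period of cover? no] AND [not a Tier I Occurrence (article 7)? yes] AND [Accredited Loss (article 9)? yes] → not satisfied.
article 10 — Standard Event: [not a Protected Loss (article 5)? no] OR [Tier VI Occurrence (article 2)? no] OR [Chargeable Incident (article 14)? no] → not satisfied.

No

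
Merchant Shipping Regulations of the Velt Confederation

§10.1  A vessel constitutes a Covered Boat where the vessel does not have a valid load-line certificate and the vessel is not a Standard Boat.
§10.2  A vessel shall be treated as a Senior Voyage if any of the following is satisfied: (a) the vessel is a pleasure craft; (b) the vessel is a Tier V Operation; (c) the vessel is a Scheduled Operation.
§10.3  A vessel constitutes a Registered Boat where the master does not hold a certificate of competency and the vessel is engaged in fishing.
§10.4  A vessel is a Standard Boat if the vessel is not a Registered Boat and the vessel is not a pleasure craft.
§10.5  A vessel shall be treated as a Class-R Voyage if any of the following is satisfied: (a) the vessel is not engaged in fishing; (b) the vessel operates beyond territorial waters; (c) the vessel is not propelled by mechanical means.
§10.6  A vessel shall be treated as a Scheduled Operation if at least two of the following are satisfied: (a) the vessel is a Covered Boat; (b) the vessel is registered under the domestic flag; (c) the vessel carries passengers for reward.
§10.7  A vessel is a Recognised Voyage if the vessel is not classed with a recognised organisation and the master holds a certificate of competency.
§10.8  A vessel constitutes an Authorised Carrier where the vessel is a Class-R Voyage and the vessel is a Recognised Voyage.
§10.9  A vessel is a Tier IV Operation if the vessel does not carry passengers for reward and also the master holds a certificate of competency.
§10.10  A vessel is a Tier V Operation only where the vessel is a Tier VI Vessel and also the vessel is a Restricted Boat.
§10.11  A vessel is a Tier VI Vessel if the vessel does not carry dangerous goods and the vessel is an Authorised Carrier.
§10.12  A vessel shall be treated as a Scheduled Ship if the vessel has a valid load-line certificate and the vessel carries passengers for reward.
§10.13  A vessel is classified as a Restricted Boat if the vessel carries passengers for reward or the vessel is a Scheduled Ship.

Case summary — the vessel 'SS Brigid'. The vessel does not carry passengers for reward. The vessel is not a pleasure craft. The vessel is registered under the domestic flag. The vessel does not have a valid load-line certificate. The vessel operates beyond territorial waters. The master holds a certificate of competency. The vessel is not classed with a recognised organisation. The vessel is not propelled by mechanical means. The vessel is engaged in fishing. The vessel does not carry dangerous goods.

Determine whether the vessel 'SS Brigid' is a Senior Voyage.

No

Under §10.5: the vessel is not engaged in fishing? no; or the vessel operates beyond territorial waters? yes; or the vessel is not propelled by mechanical means? yes. So the vessel is a Class-R Voyage.
Under §10.7: the vessel is not classed with a recognised organisation? yes; and the master holds a certificate of competency? yes. So the vessel is a Recognised Voyage.
Under §10.8: Class-R Voyage (§10.5)? yes; and Recognised Voyage (§10.7)? yes. So the vessel is an Authorised Carrier.
Under §10.11: the vessel does not carry dangerous goods? yes; and Authorised Carrier (§10.8)? yes. So the vessel is a Tier VI Vessel.
Under §10.12: the vessel has a valid load-line certificate? no; and the vessel carries passengers for reward? no. So the vessel is not a Scheduled Ship.
Under §10.13: the vessel carries passengers for reward? no; or Scheduled Ship (§10.12)? no. So the vessel is not a Restricted Boat.
Under §10.10: Tier VI Vessel (§10.11)? yes; and Restricted Boat (§10.13)? no. So the vessel is not a Tier V Operation.
Under §10.3: the master does not hold a certificate of competency? no; and the vessel is engaged in fishing? yes. So the vessel is not a Registered Boat.
Under §10.4: not a Registered Boat (§10.3)? yes; and the vessel is not a pleasure craft? yes. So the vessel is a Standard Boat.
Under §10.1: the vessel does not have a valid load-line certificate? yes; and not a Standard Boat (§10.4)? no. So the vessel is not a Covered Boat.
Under §10.6: Covered Boat (§10.1)? no; the vessel is registered under the domestic flag? yes; the vessel carries passengers for reward? no — 1 of 3 hold (need ≥2) → not satisfied.
Under §10.2: the vessel is a pleasure craft? no; or Tier V Operation (§10.10)? no; or Scheduled Operation (§10.6)? no. So the vessel is not a Senior Voyage.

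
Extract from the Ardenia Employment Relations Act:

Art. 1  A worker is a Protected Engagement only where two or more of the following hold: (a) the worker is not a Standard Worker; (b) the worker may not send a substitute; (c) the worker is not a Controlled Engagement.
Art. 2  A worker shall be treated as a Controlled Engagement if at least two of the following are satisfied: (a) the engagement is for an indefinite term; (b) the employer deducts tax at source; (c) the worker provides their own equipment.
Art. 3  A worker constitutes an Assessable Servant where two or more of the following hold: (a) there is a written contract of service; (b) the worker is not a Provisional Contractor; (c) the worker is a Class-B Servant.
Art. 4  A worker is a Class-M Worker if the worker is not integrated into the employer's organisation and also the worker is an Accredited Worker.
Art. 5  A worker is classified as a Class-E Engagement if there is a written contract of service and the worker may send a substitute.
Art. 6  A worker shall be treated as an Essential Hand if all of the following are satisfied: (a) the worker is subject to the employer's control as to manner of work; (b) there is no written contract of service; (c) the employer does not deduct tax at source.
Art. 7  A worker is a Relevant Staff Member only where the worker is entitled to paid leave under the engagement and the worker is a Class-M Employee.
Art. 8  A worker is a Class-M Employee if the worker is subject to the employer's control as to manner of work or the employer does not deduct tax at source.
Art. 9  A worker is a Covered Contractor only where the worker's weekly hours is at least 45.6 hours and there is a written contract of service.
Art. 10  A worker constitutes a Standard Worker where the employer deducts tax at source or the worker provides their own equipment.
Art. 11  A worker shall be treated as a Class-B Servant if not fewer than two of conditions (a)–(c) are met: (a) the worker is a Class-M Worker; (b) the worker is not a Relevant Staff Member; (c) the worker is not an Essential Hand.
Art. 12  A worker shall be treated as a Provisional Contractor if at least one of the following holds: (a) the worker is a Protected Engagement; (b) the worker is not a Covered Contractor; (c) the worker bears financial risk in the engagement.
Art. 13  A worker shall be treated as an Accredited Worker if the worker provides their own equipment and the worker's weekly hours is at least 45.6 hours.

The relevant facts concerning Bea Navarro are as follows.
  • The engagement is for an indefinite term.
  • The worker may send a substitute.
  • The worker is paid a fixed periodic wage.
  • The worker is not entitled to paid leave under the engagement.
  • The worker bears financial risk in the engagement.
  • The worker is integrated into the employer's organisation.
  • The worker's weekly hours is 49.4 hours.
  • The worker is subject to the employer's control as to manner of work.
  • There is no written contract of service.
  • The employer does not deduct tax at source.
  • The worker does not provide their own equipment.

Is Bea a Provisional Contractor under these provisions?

Yes

article 10 — Standard Worker: [the employer deducts tax at source? no] OR [the worker provides their own equipment? no] → not satisfied.
article 2 — Controlled Engagement: the engagement is for an indefinite term? yes; the employer deducts tax at source? no; the worker provides their own equipment? no — 1 of 3 hold (need ≥2) → not satisfied.
article 1 — Protected Engagement: not a Standard Worker (article 10)? yes; the worker may not send a substitute? no; not a Controlled Engagement (article 2)? yes — 2 of 3 hold (need ≥2) → satisfied.
article 9 — Covered Contractor: [worker's weekly hours: 49.4 hours ≥ 45.6 hours? yes] AND [there is a written contract of service? no] → not satisfied.
article 12 — Provisional Contractor: [Protected Engagement (article 1)? yes] OR [not a Covered Contractor (article 9)? yes] OR [the worker bears financial risk in the engagement? yes] → satisfied.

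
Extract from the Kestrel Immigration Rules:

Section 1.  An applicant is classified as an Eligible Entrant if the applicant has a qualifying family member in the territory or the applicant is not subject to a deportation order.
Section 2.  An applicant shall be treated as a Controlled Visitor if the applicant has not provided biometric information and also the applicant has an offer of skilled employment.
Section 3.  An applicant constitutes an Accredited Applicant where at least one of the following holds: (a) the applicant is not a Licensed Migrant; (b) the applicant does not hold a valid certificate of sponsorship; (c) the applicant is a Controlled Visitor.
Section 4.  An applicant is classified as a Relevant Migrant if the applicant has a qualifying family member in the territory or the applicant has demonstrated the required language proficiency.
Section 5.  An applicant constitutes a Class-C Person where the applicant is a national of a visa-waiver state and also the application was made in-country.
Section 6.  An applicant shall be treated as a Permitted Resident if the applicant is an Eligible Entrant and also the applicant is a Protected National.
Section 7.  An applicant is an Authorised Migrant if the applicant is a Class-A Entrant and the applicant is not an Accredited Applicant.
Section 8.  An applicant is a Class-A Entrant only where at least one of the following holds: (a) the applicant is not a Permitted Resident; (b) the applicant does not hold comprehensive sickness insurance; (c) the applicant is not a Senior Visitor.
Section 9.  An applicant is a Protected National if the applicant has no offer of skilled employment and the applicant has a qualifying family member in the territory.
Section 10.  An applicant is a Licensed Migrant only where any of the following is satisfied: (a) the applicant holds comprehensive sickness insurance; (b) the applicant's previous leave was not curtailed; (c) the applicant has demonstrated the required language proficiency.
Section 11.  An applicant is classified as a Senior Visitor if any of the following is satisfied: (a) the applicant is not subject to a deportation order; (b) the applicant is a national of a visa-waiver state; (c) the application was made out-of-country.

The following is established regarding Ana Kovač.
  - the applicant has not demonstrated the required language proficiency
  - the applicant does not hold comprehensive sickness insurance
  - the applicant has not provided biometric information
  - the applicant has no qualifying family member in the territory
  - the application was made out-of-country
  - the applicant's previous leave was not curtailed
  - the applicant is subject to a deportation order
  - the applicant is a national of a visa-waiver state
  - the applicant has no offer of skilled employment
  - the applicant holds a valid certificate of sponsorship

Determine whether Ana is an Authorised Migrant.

Yes

section 1 — Eligible Entrant: [the applicant has a qualifying family member in the territory? no] OR [the applicant is not subject to a deportation order? no] → not satisfied.
section 9 — Protected National: [the applicant has no offer of skilled employment? yes] AND [the applicant has a qualifying family member in the territory? no] → not satisfied.
section 6 — Permitted Resident: [Eligible Entrant (section 1)? no] AND [Protected National (section 9)? no] → not satisfied.
section 11 — Senior Visitor: [the applicant is not subject to a deportation order? no] OR [the applicant is a national of a visa-waiver state? yes] OR [the application was made out-of-country? yes] → satisfied.
section 8 — Class-A Entrant: [not a Permitted Resident (section 6)? yes] OR [the applicant does not hold comprehensive sickness insurance? yes] OR [not a Senior Visitor (section 11)? no] → satisfied.
section 10 — Licensed Migrant: [the applicant holds comprehensive sickness insurance? no] OR [the applicant's previous leave was not curtailed? yes] OR [the applicant has demonstrated the required language proficiency? no] → satisfied.
section 2 — Controlled Visitor: [the applicant has not provided biometric information? yes] AND [the applicant has an offer of skilled employment? no] → not satisfied.
section 3 — Accredited Applicant: [not a Licensed Migrant (section 10)? no] OR [the applicant does not hold a valid certificate of sponsorship? no] OR [Controlled Visitor (section 2)? no] → not satisfied.
section 7 — Authorised Migrant: [Class-A Entrant (section 8)? yes] AND [not an Accredited Applicant (section 3)? yes] → satisfied.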